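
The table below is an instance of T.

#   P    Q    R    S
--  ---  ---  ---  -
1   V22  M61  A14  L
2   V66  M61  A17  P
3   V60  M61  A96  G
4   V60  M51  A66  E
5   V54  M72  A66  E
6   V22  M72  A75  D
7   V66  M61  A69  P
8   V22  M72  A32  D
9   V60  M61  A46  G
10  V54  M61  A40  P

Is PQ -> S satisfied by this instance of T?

(P=V22, Q=M61): row 1 → S = L ✓
(P=V66, Q=M61): rows 2, 7 → S = P, P ✓
(P=V60, Q=M61): rows 3, 9 → S = G, G ✓
(P=V60, Q=M51): row 4 → S = E ✓
(P=V54, Q=M72): row 5 → S = E ✓
(P=V22, Q=M72): rows 6, 8 → S = D, D ✓
(P=V54, Q=M61): row 10 → S = P ✓
Every PQ value is associated with a single S value, so PQ -> S holds.

Yes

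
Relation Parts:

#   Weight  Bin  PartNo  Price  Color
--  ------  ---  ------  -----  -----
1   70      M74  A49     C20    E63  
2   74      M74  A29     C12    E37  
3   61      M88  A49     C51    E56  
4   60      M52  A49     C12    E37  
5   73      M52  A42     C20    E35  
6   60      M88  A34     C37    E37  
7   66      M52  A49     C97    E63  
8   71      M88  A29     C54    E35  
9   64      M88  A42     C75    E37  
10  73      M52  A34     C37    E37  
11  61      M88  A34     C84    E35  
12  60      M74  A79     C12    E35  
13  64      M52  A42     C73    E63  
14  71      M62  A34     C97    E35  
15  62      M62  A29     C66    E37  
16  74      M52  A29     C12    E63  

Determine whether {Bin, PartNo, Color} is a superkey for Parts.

All 16 rows have distinct {Bin, PartNo, Color} values, so {Bin, PartNo, Color} → (all attributes) holds and {Bin, PartNo, Color} is a superkey.

Yes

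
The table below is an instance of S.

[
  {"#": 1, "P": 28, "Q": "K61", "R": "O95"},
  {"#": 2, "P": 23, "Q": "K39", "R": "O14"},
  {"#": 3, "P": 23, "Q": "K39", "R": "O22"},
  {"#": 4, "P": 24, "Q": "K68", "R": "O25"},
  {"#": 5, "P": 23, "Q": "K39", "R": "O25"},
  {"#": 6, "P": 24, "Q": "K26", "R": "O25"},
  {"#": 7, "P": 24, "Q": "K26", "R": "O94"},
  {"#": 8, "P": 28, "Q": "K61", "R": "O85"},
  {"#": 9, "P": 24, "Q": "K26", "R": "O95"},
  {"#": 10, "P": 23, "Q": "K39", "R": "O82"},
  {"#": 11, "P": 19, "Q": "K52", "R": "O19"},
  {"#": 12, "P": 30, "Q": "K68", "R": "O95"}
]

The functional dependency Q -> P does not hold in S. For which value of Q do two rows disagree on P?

Q=K61: rows 1, 8 → P = 28, 28 ✓
Q=K39: rows 2, 3, 5, 10 → P = 23, 23, 23, 23 ✓
Q=K68: rows 4, 12 → P takes values {24, 30} — violation
Q=K26: rows 6, 7, 9 → P = 24, 24, 24 ✓
Q=K52: row 11 → P = 19 ✓
The only Q value with inconsistent P is Q=K68.

K68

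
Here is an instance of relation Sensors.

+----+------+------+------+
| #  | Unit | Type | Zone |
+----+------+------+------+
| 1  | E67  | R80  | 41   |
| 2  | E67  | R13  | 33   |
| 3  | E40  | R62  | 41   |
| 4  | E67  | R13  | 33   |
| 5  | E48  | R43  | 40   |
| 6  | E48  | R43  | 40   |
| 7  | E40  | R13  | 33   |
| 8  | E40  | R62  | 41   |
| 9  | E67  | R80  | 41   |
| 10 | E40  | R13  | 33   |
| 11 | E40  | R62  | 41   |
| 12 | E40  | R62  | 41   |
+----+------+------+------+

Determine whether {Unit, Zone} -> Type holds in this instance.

(Unit=E67, Zone=41): rows 1, 9 → Type = R80, R80 ✓
(Unit=E67, Zone=33): rows 2, 4 → Type = R13, R13 ✓
(Unit=E40, Zone=41): rows 3, 8, 11, 12 → Type = R62, R62, R62, R62 ✓
(Unit=E48, Zone=40): rows 5, 6 → Type = R43, R43 ✓
(Unit=E40, Zone=33): rows 7, 10 → Type = R13, R13 ✓
Every {Unit, Zone} value is associated with a single Type value, so {Unit, Zone} -> Type holds.

Yes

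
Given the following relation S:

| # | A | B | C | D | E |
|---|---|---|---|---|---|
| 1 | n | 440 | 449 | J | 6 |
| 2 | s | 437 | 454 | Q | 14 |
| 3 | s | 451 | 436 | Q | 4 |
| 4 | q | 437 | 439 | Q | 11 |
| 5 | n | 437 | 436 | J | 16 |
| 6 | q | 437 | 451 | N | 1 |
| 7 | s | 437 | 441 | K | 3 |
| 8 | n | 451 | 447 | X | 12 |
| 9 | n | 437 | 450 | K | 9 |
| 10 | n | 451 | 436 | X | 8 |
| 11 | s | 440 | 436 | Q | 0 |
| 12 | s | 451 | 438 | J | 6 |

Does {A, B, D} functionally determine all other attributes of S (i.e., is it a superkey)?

Rows 8 and 10 have the same {A, B, D} value (A=n, B=451, D=X) but are distinct tuples, so {A, B, D} does not determine every attribute — not a superkey.

No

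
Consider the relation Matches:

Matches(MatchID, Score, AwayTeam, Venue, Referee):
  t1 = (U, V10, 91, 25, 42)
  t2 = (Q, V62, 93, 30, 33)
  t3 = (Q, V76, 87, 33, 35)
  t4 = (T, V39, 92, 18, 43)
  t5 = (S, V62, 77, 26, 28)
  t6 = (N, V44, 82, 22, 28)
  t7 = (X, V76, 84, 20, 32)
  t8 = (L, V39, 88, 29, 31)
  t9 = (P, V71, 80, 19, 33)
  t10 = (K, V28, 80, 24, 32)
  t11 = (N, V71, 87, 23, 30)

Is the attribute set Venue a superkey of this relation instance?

Yes

All 11 rows have distinct Venue values, so Venue → (all attributes) holds and Venue is a superkey.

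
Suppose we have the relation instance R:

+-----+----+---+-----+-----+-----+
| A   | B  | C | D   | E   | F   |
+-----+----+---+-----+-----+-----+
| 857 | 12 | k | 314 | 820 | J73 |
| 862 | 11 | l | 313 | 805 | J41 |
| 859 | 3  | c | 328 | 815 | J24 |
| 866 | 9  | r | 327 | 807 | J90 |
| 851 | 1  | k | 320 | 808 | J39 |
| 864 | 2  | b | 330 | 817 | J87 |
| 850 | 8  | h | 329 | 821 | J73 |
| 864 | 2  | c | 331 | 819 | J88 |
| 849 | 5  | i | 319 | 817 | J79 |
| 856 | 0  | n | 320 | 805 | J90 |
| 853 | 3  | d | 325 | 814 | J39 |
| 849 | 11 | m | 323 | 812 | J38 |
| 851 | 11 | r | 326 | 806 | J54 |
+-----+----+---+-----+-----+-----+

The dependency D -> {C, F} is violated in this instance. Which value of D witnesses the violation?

320

D=314: 1 row → {C,F} = (k, J73) ✓
D=313: 1 row → {C,F} = (l, J41) ✓
D=328: 1 row → {C,F} = (c, J24) ✓
D=327: 1 row → {C,F} = (r, J90) ✓
D=320: 2 rows → {C,F} takes values {(k, J39), (n, J90)} — violation
D=330: 1 row → {C,F} = (b, J87) ✓
D=329: 1 row → {C,F} = (h, J73) ✓
D=331: 1 row → {C,F} = (c, J88) ✓
D=319: 1 row → {C,F} = (i, J79) ✓
D=325: 1 row → {C,F} = (d, J39) ✓
D=323: 1 row → {C,F} = (m, J38) ✓
D=326: 1 row → {C,F} = (r, J54) ✓
The only D value with inconsistent RHS is D=320.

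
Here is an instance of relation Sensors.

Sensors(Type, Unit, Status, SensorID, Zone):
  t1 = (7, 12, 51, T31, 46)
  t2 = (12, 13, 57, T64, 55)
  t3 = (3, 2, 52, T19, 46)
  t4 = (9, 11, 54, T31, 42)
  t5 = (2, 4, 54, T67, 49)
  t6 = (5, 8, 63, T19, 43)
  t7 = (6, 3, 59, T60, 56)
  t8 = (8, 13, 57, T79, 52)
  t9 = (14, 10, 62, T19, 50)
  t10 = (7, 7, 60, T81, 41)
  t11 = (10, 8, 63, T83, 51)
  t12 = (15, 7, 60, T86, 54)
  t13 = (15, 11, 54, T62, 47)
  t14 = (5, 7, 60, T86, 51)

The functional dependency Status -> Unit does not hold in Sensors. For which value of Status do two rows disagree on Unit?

54

Status=51: row 1 → Unit = 12 ✓
Status=57: rows 2, 8 → Unit = 13, 13 ✓
Status=52: row 3 → Unit = 2 ✓
Status=54: rows 4, 5, 13 → Unit takes values {11, 4} — violation
Status=63: rows 6, 11 → Unit = 8, 8 ✓
Status=59: row 7 → Unit = 3 ✓
Status=62: row 9 → Unit = 10 ✓
Status=60: rows 10, 12, 14 → Unit = 7, 7, 7 ✓
The only Status value with inconsistent Unit is Status=54.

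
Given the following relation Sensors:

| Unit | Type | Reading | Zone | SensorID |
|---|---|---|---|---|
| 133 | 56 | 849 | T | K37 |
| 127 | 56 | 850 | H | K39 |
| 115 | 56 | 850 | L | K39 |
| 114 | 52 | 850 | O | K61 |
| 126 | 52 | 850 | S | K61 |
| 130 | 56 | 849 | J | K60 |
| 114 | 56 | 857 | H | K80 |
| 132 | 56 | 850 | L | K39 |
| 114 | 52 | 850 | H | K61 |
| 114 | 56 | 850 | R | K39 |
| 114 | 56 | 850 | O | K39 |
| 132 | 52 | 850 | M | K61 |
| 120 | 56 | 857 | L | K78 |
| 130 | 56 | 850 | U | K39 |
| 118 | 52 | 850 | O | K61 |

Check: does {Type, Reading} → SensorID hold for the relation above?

(Type=56, Reading=849): 2 rows → SensorID takes values {K37, K60} — violation
(Type=56, Reading=850): 6 rows → SensorID = K39, K39, K39, K39, K39, K39 ✓
(Type=52, Reading=850): 5 rows → SensorID = K61, K61, K61, K61, K61 ✓
(Type=56, Reading=857): 2 rows → SensorID takes values {K80, K78} — violation
Two rows agree on {Type, Reading} but differ on SensorID, so {Type, Reading} → SensorID does not hold.

No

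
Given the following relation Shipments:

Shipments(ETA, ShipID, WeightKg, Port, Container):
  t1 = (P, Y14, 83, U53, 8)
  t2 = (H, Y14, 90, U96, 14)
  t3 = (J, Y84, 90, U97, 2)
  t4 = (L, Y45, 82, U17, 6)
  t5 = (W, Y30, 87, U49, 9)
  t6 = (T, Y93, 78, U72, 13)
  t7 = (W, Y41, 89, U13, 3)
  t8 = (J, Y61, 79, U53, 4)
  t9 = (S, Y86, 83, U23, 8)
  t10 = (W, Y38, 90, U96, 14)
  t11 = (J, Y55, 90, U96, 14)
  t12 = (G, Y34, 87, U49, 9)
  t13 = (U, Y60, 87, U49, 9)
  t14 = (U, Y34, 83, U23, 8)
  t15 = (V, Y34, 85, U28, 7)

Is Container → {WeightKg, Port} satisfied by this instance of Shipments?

No

Container=8: rows 1, 9, 14 → {WeightKg,Port} takes values {(83, U53), (83, U23)} — violation
Container=14: rows 2, 10, 11 → {WeightKg,Port} = (90, U96), (90, U96), (90, U96) ✓
Container=2: row 3 → {WeightKg,Port} = (90, U97) ✓
Container=6: row 4 → {WeightKg,Port} = (82, U17) ✓
Container=9: rows 5, 12, 13 → {WeightKg,Port} = (87, U49), (87, U49), (87, U49) ✓
Container=13: row 6 → {WeightKg,Port} = (78, U72) ✓
Container=3: row 7 → {WeightKg,Port} = (89, U13) ✓
Container=4: row 8 → {WeightKg,Port} = (79, U53) ✓
Container=7: row 15 → {WeightKg,Port} = (85, U28) ✓
Two rows agree on Container but differ on {WeightKg, Port}, so Container → {WeightKg, Port} does not hold.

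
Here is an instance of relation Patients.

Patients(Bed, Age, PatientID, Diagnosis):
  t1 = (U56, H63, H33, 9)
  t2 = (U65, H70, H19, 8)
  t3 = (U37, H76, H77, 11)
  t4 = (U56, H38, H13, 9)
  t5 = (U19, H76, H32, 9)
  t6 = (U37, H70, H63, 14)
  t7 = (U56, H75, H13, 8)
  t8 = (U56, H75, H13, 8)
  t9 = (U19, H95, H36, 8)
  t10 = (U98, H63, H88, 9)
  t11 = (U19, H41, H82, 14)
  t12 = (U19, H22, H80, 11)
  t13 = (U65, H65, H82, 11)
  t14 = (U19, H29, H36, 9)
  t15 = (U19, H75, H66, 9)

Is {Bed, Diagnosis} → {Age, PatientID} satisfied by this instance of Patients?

(Bed=U56, Diagnosis=9): rows 1, 4 → {Age,PatientID} takes values {(H63, H33), (H38, H13)} — violation
(Bed=U65, Diagnosis=8): row 2 → {Age,PatientID} = (H70, H19) ✓
(Bed=U37, Diagnosis=11): row 3 → {Age,PatientID} = (H76, H77) ✓
(Bed=U19, Diagnosis=9): rows 5, 14, 15 → {Age,PatientID} takes values {(H76, H32), (H29, H36), (H75, H66)} — violation
(Bed=U37, Diagnosis=14): row 6 → {Age,PatientID} = (H70, H63) ✓
(Bed=U56, Diagnosis=8): rows 7, 8 → {Age,PatientID} = (H75, H13), (H75, H13) ✓
(Bed=U19, Diagnosis=8): row 9 → {Age,PatientID} = (H95, H36) ✓
(Bed=U98, Diagnosis=9): row 10 → {Age,PatientID} = (H63, H88) ✓
(Bed=U19, Diagnosis=14): row 11 → {Age,PatientID} = (H41, H82) ✓
(Bed=U19, Diagnosis=11): row 12 → {Age,PatientID} = (H22, H80) ✓
(Bed=U65, Diagnosis=11): row 13 → {Age,PatientID} = (H65, H82) ✓
Two rows agree on {Bed, Diagnosis} but differ on {Age, PatientID}, so {Bed, Diagnosis} → {Age, PatientID} does not hold.

No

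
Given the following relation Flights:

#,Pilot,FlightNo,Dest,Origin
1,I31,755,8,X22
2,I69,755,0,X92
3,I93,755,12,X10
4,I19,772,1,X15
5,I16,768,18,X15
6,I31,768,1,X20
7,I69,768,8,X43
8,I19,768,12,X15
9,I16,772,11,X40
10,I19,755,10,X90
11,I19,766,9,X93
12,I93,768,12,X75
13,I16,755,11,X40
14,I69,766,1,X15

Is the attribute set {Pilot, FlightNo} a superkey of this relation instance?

All 14 rows have distinct {Pilot, FlightNo} values, so {Pilot, FlightNo} → (all attributes) holds and {Pilot, FlightNo} is a superkey.

Yes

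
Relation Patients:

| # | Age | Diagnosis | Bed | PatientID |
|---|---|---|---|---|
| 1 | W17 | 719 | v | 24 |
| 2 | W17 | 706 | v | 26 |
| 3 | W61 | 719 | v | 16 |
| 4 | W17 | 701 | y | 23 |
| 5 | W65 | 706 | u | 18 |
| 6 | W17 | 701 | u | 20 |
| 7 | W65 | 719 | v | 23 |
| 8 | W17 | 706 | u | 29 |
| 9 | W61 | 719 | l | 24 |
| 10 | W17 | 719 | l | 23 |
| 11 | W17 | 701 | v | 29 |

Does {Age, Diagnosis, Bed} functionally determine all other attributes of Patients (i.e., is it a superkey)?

Yes

All 11 rows have distinct {Age, Diagnosis, Bed} values, so {Age, Diagnosis, Bed} → (all attributes) holds and {Age, Diagnosis, Bed} is a superkey.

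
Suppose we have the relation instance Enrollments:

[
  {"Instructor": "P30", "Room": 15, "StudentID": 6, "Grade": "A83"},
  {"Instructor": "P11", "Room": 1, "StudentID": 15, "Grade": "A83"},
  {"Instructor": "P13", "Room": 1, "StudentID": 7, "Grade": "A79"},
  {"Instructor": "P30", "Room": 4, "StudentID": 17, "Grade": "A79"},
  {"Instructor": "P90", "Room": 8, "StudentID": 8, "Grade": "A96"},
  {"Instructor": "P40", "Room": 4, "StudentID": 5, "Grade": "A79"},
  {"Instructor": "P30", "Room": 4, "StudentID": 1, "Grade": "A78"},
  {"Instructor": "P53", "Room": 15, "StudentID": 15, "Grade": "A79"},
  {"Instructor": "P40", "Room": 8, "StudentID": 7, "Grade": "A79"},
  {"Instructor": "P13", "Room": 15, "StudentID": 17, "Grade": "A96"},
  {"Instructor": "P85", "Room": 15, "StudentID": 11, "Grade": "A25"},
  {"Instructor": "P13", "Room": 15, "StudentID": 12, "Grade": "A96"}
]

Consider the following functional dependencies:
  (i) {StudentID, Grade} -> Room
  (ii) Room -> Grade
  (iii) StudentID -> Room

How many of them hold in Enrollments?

0

(i) {StudentID, Grade} -> Room: (StudentID=7, Grade=A79): 2 rows → Room takes values {1, 8} — violation — fails.
(ii) Room -> Grade: Room=15: 5 rows → Grade takes values {A83, A79, A96, A25} — violation; Room=1: 2 rows → Grade takes values {A83, A79} — violation; Room=4: 3 rows → Grade takes values {A79, A78} — violation; Room=8: 2 rows → Grade takes values {A96, A79} — violation — fails.
(iii) StudentID -> Room: StudentID=15: 2 rows → Room takes values {1, 15} — violation; StudentID=7: 2 rows → Room takes values {1, 8} — violation; StudentID=17: 2 rows → Room takes values {4, 15} — violation — fails.
None of the 3 dependencies hold.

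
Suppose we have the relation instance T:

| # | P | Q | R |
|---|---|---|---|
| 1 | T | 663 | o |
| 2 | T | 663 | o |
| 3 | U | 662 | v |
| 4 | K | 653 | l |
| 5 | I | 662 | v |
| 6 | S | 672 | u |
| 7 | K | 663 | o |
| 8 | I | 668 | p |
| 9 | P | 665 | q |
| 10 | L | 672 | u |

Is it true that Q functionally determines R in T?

Yes

Q=663: rows 1, 2, 7 → R = o, o, o ✓
Q=662: rows 3, 5 → R = v, v ✓
Q=653: row 4 → R = l ✓
Q=672: rows 6, 10 → R = u, u ✓
Q=668: row 8 → R = p ✓
Q=665: row 9 → R = q ✓
Every Q value is associated with a single R value, so Q → R holds.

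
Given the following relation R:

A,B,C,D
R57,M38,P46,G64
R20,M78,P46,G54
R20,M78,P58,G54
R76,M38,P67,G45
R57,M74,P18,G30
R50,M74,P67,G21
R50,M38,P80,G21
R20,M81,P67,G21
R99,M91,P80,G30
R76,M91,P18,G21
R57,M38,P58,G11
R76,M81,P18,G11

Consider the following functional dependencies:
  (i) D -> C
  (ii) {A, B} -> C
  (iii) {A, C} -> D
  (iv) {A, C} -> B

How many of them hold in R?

(i) D -> C: D=G54: 2 rows → C takes values {P46, P58} — violation; D=G30: 2 rows → C takes values {P18, P80} — violation; D=G21: 4 rows → C takes values {P67, P80, P18} — violation; D=G11: 2 rows → C takes values {P58, P18} — violation — fails.
(ii) {A, B} -> C: (A=R57, B=M38): 2 rows → C takes values {P46, P58} — violation; (A=R20, B=M78): 2 rows → C takes values {P46, P58} — violation — fails.
(iii) {A, C} -> D: (A=R76, C=P18): 2 rows → D takes values {G21, G11} — violation — fails.
(iv) {A, C} -> B: (A=R76, C=P18): 2 rows → B takes values {M91, M81} — violation — fails.
None of the 4 dependencies hold.

0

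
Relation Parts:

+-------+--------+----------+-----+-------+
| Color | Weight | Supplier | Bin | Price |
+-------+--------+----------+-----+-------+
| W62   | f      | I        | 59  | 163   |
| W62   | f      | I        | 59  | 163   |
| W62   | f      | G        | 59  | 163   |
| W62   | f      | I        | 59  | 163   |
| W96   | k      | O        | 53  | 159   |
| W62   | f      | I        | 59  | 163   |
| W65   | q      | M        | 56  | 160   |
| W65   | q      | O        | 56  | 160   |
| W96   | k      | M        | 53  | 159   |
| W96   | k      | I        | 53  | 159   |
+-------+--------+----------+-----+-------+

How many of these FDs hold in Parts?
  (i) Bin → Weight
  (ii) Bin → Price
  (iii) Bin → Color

(i) Bin → Weight: every LHS value maps to a single RHS value — holds.
(ii) Bin → Price: every LHS value maps to a single RHS value — holds.
(iii) Bin → Color: every LHS value maps to a single RHS value — holds.
3 of the 3 dependencies hold.

3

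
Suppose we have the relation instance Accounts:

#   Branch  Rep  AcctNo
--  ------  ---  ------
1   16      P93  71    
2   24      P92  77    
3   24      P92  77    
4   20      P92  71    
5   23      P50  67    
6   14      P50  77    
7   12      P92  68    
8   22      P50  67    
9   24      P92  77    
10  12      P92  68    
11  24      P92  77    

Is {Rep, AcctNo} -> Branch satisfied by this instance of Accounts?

(Rep=P93, AcctNo=71): row 1 → Branch = 16 ✓
(Rep=P92, AcctNo=77): rows 2, 3, 9, 11 → Branch = 24, 24, 24, 24 ✓
(Rep=P92, AcctNo=71): row 4 → Branch = 20 ✓
(Rep=P50, AcctNo=67): rows 5, 8 → Branch takes values {23, 22} — violation
(Rep=P50, AcctNo=77): row 6 → Branch = 14 ✓
(Rep=P92, AcctNo=68): rows 7, 10 → Branch = 12, 12 ✓
Two rows agree on {Rep, AcctNo} but differ on Branch, so {Rep, AcctNo} -> Branch does not hold.

No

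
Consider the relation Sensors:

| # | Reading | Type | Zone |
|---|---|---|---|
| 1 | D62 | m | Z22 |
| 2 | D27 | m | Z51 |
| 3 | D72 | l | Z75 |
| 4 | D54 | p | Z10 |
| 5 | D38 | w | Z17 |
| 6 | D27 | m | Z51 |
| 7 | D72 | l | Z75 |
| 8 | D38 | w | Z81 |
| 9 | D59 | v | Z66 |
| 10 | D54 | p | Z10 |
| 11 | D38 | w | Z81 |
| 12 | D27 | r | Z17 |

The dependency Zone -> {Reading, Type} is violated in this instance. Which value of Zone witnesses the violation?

Z17

Zone=Z22: row 1 → {Reading,Type} = (D62, m) ✓
Zone=Z51: rows 2, 6 → {Reading,Type} = (D27, m), (D27, m) ✓
Zone=Z75: rows 3, 7 → {Reading,Type} = (D72, l), (D72, l) ✓
Zone=Z10: rows 4, 10 → {Reading,Type} = (D54, p), (D54, p) ✓
Zone=Z17: rows 5, 12 → {Reading,Type} takes values {(D38, w), (D27, r)} — violation
Zone=Z81: rows 8, 11 → {Reading,Type} = (D38, w), (D38, w) ✓
Zone=Z66: row 9 → {Reading,Type} = (D59, v) ✓
The only Zone value with inconsistent RHS is Zone=Z17.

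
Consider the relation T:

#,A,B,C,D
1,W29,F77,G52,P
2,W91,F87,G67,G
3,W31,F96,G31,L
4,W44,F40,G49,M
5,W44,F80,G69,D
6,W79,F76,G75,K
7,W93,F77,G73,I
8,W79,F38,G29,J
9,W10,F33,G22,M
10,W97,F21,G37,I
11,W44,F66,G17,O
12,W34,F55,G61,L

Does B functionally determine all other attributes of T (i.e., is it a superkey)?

No

Rows 1 and 7 have the same B value B=F77 but are distinct tuples, so B does not determine every attribute — not a superkey.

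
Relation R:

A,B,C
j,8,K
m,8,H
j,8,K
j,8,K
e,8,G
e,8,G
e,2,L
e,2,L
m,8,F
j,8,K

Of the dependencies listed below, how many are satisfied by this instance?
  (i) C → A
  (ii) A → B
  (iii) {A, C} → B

(i) C → A: every LHS value maps to a single RHS value — holds.
(ii) A → B: A=e: 4 rows → B takes values {8, 2} — violation — fails.
(iii) {A, C} → B: every LHS value maps to a single RHS value — holds.
2 of the 3 dependencies hold.

2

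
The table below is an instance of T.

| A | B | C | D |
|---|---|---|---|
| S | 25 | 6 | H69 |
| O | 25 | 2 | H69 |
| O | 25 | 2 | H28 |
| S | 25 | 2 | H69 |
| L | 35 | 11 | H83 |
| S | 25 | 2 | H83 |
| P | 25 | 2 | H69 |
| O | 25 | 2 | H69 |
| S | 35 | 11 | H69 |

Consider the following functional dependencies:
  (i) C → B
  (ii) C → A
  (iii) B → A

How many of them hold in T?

1

(i) C → B: every LHS value maps to a single RHS value — holds.
(ii) C → A: C=2: 6 rows → A takes values {O, S, P} — violation; C=11: 2 rows → A takes values {L, S} — violation — fails.
(iii) B → A: B=25: 7 rows → A takes values {S, O, P} — violation; B=35: 2 rows → A takes values {L, S} — violation — fails.
1 of the 3 dependencies holds.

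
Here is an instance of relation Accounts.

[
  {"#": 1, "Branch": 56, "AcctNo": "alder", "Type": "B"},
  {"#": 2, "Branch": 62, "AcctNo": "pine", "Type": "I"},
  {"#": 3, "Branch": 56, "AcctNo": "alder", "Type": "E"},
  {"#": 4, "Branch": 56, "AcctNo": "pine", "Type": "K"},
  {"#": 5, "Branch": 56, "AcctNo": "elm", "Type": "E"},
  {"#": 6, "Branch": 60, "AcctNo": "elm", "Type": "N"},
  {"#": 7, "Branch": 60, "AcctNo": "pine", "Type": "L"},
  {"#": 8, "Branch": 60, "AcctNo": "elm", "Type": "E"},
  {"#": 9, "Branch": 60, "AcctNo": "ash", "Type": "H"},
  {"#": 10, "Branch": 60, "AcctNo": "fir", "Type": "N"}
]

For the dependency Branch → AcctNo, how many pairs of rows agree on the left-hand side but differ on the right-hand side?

14

Branch=56: violating pairs (1,4), (1,5), (3,4), (3,5), (4,5) — 5 pairs.
Branch=60: violating pairs (6,7), (6,9), (6,10), (7,8), (7,9), (7,10), (8,9), (8,10), (9,10) — 9 pairs.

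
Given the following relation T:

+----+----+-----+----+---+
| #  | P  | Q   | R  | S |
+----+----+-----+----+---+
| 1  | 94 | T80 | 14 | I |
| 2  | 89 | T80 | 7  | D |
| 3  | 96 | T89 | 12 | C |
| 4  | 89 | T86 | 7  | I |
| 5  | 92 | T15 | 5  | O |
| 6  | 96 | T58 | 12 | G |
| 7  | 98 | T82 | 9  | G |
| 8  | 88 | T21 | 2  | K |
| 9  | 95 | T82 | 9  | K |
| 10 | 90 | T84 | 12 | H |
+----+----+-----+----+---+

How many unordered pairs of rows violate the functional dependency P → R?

0

P=89: all 2 rows agree on R — 0 pairs.
P=96: all 2 rows agree on R — 0 pairs.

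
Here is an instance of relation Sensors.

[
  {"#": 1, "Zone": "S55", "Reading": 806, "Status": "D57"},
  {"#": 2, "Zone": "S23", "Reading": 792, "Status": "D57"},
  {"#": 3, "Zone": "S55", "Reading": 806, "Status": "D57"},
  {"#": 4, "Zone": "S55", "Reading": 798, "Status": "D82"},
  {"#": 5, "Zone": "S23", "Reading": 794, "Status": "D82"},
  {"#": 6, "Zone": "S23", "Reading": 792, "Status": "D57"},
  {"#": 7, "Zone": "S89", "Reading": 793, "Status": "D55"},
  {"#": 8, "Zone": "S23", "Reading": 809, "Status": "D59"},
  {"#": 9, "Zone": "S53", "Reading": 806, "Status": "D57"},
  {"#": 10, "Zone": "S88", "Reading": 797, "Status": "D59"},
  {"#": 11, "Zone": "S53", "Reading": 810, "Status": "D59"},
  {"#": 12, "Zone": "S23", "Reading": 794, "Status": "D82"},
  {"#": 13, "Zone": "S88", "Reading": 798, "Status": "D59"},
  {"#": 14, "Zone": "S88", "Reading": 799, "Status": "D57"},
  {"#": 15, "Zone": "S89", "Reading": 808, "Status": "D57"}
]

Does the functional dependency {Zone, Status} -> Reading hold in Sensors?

No

(Zone=S55, Status=D57): rows 1, 3 → Reading = 806, 806 ✓
(Zone=S23, Status=D57): rows 2, 6 → Reading = 792, 792 ✓
(Zone=S55, Status=D82): row 4 → Reading = 798 ✓
(Zone=S23, Status=D82): rows 5, 12 → Reading = 794, 794 ✓
(Zone=S89, Status=D55): row 7 → Reading = 793 ✓
(Zone=S23, Status=D59): row 8 → Reading = 809 ✓
(Zone=S53, Status=D57): row 9 → Reading = 806 ✓
(Zone=S88, Status=D59): rows 10, 13 → Reading takes values {797, 798} — violation
(Zone=S53, Status=D59): row 11 → Reading = 810 ✓
(Zone=S88, Status=D57): row 14 → Reading = 799 ✓
(Zone=S89, Status=D57): row 15 → Reading = 808 ✓
Two rows agree on {Zone, Status} but differ on Reading, so {Zone, Status} -> Reading does not hold.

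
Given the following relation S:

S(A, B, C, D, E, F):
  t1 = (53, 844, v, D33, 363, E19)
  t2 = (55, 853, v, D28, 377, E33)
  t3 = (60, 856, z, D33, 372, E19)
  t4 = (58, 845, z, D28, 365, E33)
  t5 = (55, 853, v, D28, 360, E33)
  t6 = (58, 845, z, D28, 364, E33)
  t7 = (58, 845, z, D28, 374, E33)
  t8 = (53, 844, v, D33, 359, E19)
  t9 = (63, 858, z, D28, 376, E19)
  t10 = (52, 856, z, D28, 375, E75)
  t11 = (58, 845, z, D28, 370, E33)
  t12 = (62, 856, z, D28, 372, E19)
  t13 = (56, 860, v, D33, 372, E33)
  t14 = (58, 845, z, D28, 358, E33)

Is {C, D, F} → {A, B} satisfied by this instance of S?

No

(C=v, D=D33, F=E19): rows 1, 8 → {A,B} = (53, 844), (53, 844) ✓
(C=v, D=D28, F=E33): rows 2, 5 → {A,B} = (55, 853), (55, 853) ✓
(C=z, D=D33, F=E19): row 3 → {A,B} = (60, 856) ✓
(C=z, D=D28, F=E33): rows 4, 6, 7, 11, 14 → {A,B} = (58, 845), (58, 845), (58, 845), (58, 845), (58, 845) ✓
(C=z, D=D28, F=E19): rows 9, 12 → {A,B} takes values {(63, 858), (62, 856)} — violation
(C=z, D=D28, F=E75): row 10 → {A,B} = (52, 856) ✓
(C=v, D=D33, F=E33): row 13 → {A,B} = (56, 860) ✓
Two rows agree on {C, D, F} but differ on {A, B}, so {C, D, F} → {A, B} does not hold.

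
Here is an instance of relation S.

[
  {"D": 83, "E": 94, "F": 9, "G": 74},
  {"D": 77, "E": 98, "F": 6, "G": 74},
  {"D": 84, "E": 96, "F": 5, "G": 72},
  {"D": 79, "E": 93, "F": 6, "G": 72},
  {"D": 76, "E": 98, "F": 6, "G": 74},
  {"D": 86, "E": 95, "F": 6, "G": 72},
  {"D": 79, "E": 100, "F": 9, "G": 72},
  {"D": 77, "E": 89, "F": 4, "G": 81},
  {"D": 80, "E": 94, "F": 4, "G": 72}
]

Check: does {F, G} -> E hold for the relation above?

(F=9, G=74): 1 row → E = 94 ✓
(F=6, G=74): 2 rows → E = 98, 98 ✓
(F=5, G=72): 1 row → E = 96 ✓
(F=6, G=72): 2 rows → E takes values {93, 95} — violation
(F=9, G=72): 1 row → E = 100 ✓
(F=4, G=81): 1 row → E = 89 ✓
(F=4, G=72): 1 row → E = 94 ✓
Two rows agree on {F, G} but differ on E, so {F, G} -> E does not hold.

No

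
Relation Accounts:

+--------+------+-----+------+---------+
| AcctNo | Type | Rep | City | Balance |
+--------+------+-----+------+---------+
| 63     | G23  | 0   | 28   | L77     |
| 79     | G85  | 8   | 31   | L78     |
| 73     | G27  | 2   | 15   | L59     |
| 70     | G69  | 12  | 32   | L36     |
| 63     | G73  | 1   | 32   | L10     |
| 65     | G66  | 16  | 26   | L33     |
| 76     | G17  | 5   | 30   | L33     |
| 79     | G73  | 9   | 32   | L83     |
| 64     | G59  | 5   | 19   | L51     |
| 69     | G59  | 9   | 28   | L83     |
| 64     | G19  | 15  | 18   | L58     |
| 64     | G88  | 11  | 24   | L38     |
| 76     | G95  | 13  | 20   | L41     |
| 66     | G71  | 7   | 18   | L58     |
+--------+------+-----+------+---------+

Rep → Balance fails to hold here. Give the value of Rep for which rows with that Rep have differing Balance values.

5

Rep=0: 1 row → Balance = L77 ✓
Rep=8: 1 row → Balance = L78 ✓
Rep=2: 1 row → Balance = L59 ✓
Rep=12: 1 row → Balance = L36 ✓
Rep=1: 1 row → Balance = L10 ✓
Rep=16: 1 row → Balance = L33 ✓
Rep=5: 2 rows → Balance takes values {L33, L51} — violation
Rep=9: 2 rows → Balance = L83, L83 ✓
Rep=15: 1 row → Balance = L58 ✓
Rep=11: 1 row → Balance = L38 ✓
Rep=13: 1 row → Balance = L41 ✓
Rep=7: 1 row → Balance = L58 ✓
The only Rep value with inconsistent Balance is Rep=5.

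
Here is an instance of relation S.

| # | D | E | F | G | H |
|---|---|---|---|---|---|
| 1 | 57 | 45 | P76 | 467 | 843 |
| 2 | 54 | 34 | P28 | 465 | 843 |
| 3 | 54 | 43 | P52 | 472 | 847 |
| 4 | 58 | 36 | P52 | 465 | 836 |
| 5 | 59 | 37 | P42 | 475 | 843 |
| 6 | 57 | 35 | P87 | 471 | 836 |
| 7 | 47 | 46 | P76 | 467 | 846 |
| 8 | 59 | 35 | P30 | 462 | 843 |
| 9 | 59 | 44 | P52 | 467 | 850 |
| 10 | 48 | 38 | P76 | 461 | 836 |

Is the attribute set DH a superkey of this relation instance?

No

Rows 5 and 8 have the same DH value (D=59, H=843) but are distinct tuples, so DH does not determine every attribute — not a superkey.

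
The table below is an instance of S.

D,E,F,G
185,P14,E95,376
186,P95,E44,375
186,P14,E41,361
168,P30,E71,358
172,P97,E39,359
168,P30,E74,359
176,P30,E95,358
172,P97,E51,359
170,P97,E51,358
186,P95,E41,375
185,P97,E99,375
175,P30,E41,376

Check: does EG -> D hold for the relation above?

(E=P14, G=376): 1 row → D = 185 ✓
(E=P95, G=375): 2 rows → D = 186, 186 ✓
(E=P14, G=361): 1 row → D = 186 ✓
(E=P30, G=358): 2 rows → D takes values {168, 176} — violation
(E=P97, G=359): 2 rows → D = 172, 172 ✓
(E=P30, G=359): 1 row → D = 168 ✓
(E=P97, G=358): 1 row → D = 170 ✓
(E=P97, G=375): 1 row → D = 185 ✓
(E=P30, G=376): 1 row → D = 175 ✓
Two rows agree on EG but differ on D, so EG -> D does not hold.

No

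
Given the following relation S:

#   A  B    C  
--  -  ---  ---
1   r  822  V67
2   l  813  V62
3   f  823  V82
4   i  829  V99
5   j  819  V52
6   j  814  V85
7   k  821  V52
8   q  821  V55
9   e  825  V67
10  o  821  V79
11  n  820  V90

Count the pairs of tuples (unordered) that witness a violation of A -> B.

1

A=j: violating pairs (5,6) — 1 pair.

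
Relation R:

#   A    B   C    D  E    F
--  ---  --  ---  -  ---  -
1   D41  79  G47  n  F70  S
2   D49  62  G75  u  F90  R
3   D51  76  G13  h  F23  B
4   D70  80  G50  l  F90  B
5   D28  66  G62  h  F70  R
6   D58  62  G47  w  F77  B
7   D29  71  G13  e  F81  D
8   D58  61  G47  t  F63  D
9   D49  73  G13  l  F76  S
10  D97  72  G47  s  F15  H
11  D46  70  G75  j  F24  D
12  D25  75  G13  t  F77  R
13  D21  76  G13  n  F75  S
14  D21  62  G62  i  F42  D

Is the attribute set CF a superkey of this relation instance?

No

Rows 9 and 13 have the same CF value (C=G13, F=S) but are distinct tuples, so CF does not determine every attribute — not a superkey.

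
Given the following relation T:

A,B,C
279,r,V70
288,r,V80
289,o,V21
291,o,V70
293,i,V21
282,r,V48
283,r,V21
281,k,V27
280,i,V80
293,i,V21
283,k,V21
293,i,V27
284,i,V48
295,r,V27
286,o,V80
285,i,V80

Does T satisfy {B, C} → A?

No

(B=r, C=V70): 1 row → A = 279 ✓
(B=r, C=V80): 1 row → A = 288 ✓
(B=o, C=V21): 1 row → A = 289 ✓
(B=o, C=V70): 1 row → A = 291 ✓
(B=i, C=V21): 2 rows → A = 293, 293 ✓
(B=r, C=V48): 1 row → A = 282 ✓
(B=r, C=V21): 1 row → A = 283 ✓
(B=k, C=V27): 1 row → A = 281 ✓
(B=i, C=V80): 2 rows → A takes values {280, 285} — violation
(B=k, C=V21): 1 row → A = 283 ✓
(B=i, C=V27): 1 row → A = 293 ✓
(B=i, C=V48): 1 row → A = 284 ✓
(B=r, C=V27): 1 row → A = 295 ✓
(B=o, C=V80): 1 row → A = 286 ✓
Two rows agree on {B, C} but differ on A, so {B, C} → A does not hold.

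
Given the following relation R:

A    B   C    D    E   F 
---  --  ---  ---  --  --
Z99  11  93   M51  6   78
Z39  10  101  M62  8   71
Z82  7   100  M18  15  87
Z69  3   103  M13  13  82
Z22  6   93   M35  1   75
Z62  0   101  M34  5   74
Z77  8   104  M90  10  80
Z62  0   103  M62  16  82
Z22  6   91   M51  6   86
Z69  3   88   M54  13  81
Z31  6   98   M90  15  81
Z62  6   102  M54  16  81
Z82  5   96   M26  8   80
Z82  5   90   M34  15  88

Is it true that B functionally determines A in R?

No

B=11: 1 row → A = Z99 ✓
B=10: 1 row → A = Z39 ✓
B=7: 1 row → A = Z82 ✓
B=3: 2 rows → A = Z69, Z69 ✓
B=6: 4 rows → A takes values {Z22, Z31, Z62} — violation
B=0: 2 rows → A = Z62, Z62 ✓
B=8: 1 row → A = Z77 ✓
B=5: 2 rows → A = Z82, Z82 ✓
Two rows agree on B but differ on A, so B → A does not hold.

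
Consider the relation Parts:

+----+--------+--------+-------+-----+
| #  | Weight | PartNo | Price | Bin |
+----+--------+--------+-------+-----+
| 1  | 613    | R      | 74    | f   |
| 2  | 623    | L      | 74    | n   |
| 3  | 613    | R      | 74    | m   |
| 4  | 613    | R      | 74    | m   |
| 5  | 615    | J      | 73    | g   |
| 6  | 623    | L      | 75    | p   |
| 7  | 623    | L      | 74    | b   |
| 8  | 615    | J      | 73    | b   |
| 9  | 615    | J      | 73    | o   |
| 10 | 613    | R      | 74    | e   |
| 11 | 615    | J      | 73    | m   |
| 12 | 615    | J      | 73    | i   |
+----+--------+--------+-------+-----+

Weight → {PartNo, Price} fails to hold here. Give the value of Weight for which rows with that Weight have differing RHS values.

Weight=613: rows 1, 3, 4, 10 → {PartNo,Price} = (R, 74), (R, 74), (R, 74), (R, 74) ✓
Weight=623: rows 2, 6, 7 → {PartNo,Price} takes values {(L, 74), (L, 75)} — violation
Weight=615: rows 5, 8, 9, 11, 12 → {PartNo,Price} = (J, 73), (J, 73), (J, 73), (J, 73), (J, 73) ✓
The only Weight value with inconsistent RHS is Weight=623.

623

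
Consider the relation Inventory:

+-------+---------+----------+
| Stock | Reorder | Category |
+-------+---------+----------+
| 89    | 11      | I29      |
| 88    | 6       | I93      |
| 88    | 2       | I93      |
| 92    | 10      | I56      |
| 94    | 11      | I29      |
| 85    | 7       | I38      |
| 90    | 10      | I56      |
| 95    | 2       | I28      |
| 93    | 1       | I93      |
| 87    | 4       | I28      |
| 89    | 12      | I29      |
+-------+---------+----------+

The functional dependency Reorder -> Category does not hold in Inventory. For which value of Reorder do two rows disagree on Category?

2

Reorder=11: 2 rows → Category = I29, I29 ✓
Reorder=6: 1 row → Category = I93 ✓
Reorder=2: 2 rows → Category takes values {I93, I28} — violation
Reorder=10: 2 rows → Category = I56, I56 ✓
Reorder=7: 1 row → Category = I38 ✓
Reorder=1: 1 row → Category = I93 ✓
Reorder=4: 1 row → Category = I28 ✓
Reorder=12: 1 row → Category = I29 ✓
The only Reorder value with inconsistent Category is Reorder=2.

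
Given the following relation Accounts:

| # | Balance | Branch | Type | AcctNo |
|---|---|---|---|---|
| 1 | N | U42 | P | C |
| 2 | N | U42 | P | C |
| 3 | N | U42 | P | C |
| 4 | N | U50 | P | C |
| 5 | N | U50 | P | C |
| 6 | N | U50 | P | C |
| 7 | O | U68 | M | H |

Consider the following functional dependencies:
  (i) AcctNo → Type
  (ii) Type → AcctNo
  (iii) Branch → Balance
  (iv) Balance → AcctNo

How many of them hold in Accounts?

4

(i) AcctNo → Type: every LHS value maps to a single RHS value — holds.
(ii) Type → AcctNo: every LHS value maps to a single RHS value — holds.
(iii) Branch → Balance: every LHS value maps to a single RHS value — holds.
(iv) Balance → AcctNo: every LHS value maps to a single RHS value — holds.
4 of the 4 dependencies hold.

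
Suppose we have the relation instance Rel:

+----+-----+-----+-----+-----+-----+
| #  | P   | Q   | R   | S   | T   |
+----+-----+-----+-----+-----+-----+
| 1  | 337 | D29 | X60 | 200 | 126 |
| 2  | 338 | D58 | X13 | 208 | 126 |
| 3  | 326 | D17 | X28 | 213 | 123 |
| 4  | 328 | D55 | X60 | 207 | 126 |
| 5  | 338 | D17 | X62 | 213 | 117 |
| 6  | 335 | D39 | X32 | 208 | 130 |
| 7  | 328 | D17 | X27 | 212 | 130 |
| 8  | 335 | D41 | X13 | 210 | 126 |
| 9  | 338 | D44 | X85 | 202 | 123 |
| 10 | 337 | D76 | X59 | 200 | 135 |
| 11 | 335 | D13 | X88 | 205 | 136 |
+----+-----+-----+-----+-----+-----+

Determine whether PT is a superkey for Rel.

All 11 rows have distinct PT values, so PT → (all attributes) holds and PT is a superkey.

Yes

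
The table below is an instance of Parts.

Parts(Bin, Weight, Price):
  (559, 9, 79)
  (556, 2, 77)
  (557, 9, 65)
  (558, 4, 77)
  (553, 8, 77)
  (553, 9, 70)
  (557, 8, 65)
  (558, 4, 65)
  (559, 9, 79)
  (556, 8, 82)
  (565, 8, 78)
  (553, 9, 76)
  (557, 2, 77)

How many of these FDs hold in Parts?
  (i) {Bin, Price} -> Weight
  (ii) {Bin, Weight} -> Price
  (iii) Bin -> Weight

0

(i) {Bin, Price} -> Weight: (Bin=557, Price=65): 2 rows → Weight takes values {9, 8} — violation — fails.
(ii) {Bin, Weight} -> Price: (Bin=558, Weight=4): 2 rows → Price takes values {77, 65} — violation; (Bin=553, Weight=9): 2 rows → Price takes values {70, 76} — violation — fails.
(iii) Bin -> Weight: Bin=556: 2 rows → Weight takes values {2, 8} — violation; Bin=557: 3 rows → Weight takes values {9, 8, 2} — violation; Bin=553: 3 rows → Weight takes values {8, 9} — violation — fails.
None of the 3 dependencies hold.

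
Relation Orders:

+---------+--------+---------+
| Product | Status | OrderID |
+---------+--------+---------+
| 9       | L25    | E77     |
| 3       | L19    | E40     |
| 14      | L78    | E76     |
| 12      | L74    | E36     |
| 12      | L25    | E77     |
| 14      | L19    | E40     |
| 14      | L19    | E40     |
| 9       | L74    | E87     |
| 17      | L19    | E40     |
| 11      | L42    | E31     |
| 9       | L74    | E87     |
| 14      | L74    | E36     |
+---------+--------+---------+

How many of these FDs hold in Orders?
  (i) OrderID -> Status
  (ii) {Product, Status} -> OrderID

2

(i) OrderID -> Status: every LHS value maps to a single RHS value — holds.
(ii) {Product, Status} -> OrderID: every LHS value maps to a single RHS value — holds.
2 of the 2 dependencies hold.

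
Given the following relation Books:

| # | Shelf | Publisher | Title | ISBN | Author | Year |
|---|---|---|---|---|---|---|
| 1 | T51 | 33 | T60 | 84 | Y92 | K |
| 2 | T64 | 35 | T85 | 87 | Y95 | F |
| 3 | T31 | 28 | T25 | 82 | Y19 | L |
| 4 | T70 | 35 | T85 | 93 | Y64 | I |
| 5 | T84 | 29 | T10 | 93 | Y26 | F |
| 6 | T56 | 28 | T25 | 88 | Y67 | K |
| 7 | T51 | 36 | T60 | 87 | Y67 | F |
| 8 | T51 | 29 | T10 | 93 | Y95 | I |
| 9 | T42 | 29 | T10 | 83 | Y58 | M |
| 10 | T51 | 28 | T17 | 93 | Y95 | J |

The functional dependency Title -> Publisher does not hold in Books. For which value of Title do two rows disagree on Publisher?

Title=T60: rows 1, 7 → Publisher takes values {33, 36} — violation
Title=T85: rows 2, 4 → Publisher = 35, 35 ✓
Title=T25: rows 3, 6 → Publisher = 28, 28 ✓
Title=T10: rows 5, 8, 9 → Publisher = 29, 29, 29 ✓
Title=T17: row 10 → Publisher = 28 ✓
The only Title value with inconsistent Publisher is Title=T60.

T60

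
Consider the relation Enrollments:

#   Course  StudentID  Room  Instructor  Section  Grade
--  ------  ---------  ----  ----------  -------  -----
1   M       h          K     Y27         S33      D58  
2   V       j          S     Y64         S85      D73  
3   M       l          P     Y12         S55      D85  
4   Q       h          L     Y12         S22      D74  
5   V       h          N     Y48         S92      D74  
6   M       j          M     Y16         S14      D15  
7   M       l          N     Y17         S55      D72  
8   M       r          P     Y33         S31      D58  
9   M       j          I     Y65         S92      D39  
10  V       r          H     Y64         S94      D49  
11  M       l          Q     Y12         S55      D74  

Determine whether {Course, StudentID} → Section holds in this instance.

No

(Course=M, StudentID=h): row 1 → Section = S33 ✓
(Course=V, StudentID=j): row 2 → Section = S85 ✓
(Course=M, StudentID=l): rows 3, 7, 11 → Section = S55, S55, S55 ✓
(Course=Q, StudentID=h): row 4 → Section = S22 ✓
(Course=V, StudentID=h): row 5 → Section = S92 ✓
(Course=M, StudentID=j): rows 6, 9 → Section takes values {S14, S92} — violation
(Course=M, StudentID=r): row 8 → Section = S31 ✓
(Course=V, StudentID=r): row 10 → Section = S94 ✓
Two rows agree on {Course, StudentID} but differ on Section, so {Course, StudentID} → Section does not hold.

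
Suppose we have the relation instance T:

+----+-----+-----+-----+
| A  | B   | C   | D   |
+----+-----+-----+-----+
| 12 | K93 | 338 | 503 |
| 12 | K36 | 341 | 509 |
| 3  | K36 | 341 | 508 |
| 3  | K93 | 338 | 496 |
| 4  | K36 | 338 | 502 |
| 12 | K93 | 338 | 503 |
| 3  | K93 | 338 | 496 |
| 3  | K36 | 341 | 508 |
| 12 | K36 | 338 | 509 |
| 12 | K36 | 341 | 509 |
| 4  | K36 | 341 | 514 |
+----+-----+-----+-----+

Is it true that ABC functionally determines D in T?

Yes

(A=12, B=K93, C=338): 2 rows → D = 503, 503 ✓
(A=12, B=K36, C=341): 2 rows → D = 509, 509 ✓
(A=3, B=K36, C=341): 2 rows → D = 508, 508 ✓
(A=3, B=K93, C=338): 2 rows → D = 496, 496 ✓
(A=4, B=K36, C=338): 1 row → D = 502 ✓
(A=12, B=K36, C=338): 1 row → D = 509 ✓
(A=4, B=K36, C=341): 1 row → D = 514 ✓
Every ABC value is associated with a single D value, so ABC -> D holds.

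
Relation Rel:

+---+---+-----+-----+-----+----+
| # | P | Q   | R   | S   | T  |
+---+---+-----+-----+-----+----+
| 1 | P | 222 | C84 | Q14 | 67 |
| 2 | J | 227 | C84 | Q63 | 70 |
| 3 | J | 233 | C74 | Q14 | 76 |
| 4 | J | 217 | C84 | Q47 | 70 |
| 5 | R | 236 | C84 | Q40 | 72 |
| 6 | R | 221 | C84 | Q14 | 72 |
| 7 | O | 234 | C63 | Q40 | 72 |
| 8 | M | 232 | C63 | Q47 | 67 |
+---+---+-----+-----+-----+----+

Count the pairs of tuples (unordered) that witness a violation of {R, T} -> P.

0

(R=C84, T=70): all 2 rows agree on P — 0 pairs.
(R=C84, T=72): all 2 rows agree on P — 0 pairs.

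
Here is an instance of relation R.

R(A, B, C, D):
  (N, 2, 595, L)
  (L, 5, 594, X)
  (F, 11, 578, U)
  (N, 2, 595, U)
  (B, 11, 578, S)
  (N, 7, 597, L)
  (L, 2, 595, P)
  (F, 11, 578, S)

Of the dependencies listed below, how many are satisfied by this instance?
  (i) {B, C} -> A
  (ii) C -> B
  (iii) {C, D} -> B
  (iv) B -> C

(i) {B, C} -> A: (B=2, C=595): 3 rows → A takes values {N, L} — violation; (B=11, C=578): 3 rows → A takes values {F, B} — violation — fails.
(ii) C -> B: every LHS value maps to a single RHS value — holds.
(iii) {C, D} -> B: every LHS value maps to a single RHS value — holds.
(iv) B -> C: every LHS value maps to a single RHS value — holds.
3 of the 4 dependencies hold.

3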